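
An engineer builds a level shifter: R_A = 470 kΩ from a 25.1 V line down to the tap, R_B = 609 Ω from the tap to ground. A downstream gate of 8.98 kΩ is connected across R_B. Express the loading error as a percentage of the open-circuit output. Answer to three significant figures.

The divider's output (Thévenin) resistance is R_A‖R_B = 608.2 Ω.
Fractional drop under load = R_th/(R_th + R_L) = 608.2 / (608.2 + 8980) = 0.06343.
So the output falls by 6.34 %.

6.34 %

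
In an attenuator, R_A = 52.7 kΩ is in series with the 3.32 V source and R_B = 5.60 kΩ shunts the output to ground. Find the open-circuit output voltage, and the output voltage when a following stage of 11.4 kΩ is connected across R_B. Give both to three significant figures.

Open-circuit: V = 3.32 × 5.60/(52.7 + 5.60) = 0.319 V.
With the load, R_B becomes R_B‖R_L = 3.755 kΩ, so V = 3.32 × 3.755/56.46 = 0.221 V.

Unloaded: 0.319 V; loaded: 0.221 V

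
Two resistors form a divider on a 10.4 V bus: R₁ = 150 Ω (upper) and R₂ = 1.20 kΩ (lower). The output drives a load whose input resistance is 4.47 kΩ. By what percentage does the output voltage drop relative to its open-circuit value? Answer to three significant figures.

2.90 %

The divider's output (Thévenin) resistance is R₁‖R₂ = 133.3 Ω.
Fractional drop under load = R_th/(R_th + R_L) = 133.3 / (133.3 + 4470) = 0.02896.
So the output falls by 2.90 %.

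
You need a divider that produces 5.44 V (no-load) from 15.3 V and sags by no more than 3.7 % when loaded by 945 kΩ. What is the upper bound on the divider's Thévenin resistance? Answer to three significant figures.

R_th ≤ 36.3 kΩ

Loading drop = R_th/(R_th + R_L) ≤ 0.0370, so R_th ≤ R_L · ε/(1−ε) = 945 kΩ × 0.0370/0.9630 = 36.3 kΩ.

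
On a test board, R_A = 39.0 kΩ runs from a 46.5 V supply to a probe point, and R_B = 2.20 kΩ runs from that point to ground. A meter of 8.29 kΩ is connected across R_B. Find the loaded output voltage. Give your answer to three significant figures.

The load sits in parallel with R_B: R_B‖R_L = (2.20 × 8.29) / (2.20 + 8.29) = 1.739 kΩ.
V_out = 46.5 × 1.739 / (39.0 + 1.739) = 46.5 × 1.739/40.74 = 1.98 V.

V_out ≈ 1.98 V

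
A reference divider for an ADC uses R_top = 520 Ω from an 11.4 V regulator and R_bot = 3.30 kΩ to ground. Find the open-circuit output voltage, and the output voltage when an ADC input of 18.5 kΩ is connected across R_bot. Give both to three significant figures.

Open-circuit: V = 11.4 × 3300/(520 + 3300) = 9.85 V.
With the load, R_bot becomes R_bot‖R_L = 2800 Ω, so V = 11.4 × 2800/3320 = 9.61 V.

Unloaded: 9.85 V; loaded: 9.61 V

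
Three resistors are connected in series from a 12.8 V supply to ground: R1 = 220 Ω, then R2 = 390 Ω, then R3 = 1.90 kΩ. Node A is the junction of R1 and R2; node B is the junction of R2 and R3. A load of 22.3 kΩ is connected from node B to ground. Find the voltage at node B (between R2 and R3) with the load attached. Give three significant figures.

At node B, R3 is in parallel with the load: R3‖R_L = 1751 Ω.
Below node A the resistance is R2 + (R3‖R_L) = 2141 Ω, so V_A = 12.8 × 2141/2361 = 11.61 V.
Then V_B = V_A × (R3‖R_L)/(R2 + R3‖R_L) = 11.61 × 1751/2141 = 9.49 V.

V ≈ 9.49 V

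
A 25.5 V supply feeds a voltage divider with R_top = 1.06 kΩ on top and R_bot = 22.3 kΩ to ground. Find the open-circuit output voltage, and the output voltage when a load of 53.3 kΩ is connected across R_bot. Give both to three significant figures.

Unloaded: 24.3 V; loaded: 23.9 V

Open-circuit: V = 25.5 × 22.3/(1.06 + 22.3) = 24.3 V.
With the load, R_bot becomes R_bot‖R_L = 15.72 kΩ, so V = 25.5 × 15.72/16.78 = 23.9 V.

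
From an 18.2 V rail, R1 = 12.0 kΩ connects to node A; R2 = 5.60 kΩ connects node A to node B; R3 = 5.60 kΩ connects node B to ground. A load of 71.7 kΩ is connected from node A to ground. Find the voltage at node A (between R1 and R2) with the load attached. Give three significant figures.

Below node A the series string R2+R3 = 11.20 kΩ sits in parallel with the 71.7 kΩ load: 9.687 kΩ.
V_A = 18.2 × 9.687/(12.0 + 9.687) = 8.13 V.

V ≈ 8.13 V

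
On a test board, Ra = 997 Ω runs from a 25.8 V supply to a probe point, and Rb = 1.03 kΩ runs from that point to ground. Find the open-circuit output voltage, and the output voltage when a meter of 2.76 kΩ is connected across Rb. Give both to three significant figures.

Unloaded: 13.1 V; loaded: 11.1 V

Open-circuit: V = 25.8 × 1030/(997 + 1030) = 13.1 V.
With the load, Rb becomes Rb‖R_L = 750.1 Ω, so V = 25.8 × 750.1/1747 = 11.1 V.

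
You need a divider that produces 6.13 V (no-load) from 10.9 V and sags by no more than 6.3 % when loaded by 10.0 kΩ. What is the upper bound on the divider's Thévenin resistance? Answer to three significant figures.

Loading drop = R_th/(R_th + R_L) ≤ 0.0630, so R_th ≤ R_L · ε/(1−ε) = 10.0 kΩ × 0.0630/0.9370 = 672 Ω.
(Any R1, R2 with R2/(R1+R2) = 0.562 and R1‖R2 ≤ 672 Ω will meet the spec.)

R_th ≤ 672 Ω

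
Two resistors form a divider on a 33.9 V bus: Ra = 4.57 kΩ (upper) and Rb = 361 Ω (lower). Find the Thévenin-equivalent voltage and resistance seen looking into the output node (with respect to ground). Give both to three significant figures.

V_th is the open-circuit tap voltage: 33.9 × 361/(4570 + 361) = 2.48 V.
With the supply zeroed, Ra and Rb appear in parallel from the tap: R_th = Ra‖Rb = (4570 × 361)/4931 = 335 Ω.

V_th = 2.48 V, R_th = 335 Ω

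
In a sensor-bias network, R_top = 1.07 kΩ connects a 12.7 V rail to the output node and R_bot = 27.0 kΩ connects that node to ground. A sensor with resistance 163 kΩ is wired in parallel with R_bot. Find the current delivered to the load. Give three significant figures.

R_bot‖R_L = 23.16 kΩ; V_out = 12.7 × 23.16/24.23 = 12.14 V.
I_L = V_out / R_L = 12.14 / 163 kΩ = 0.0745 mA.

I_L ≈ 0.0745 mA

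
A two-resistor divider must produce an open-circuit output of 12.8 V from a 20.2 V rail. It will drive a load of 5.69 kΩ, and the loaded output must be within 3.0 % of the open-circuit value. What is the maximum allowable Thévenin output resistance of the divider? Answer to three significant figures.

R_th ≤ 176 Ω

Loading drop = R_th/(R_th + R_L) ≤ 0.0300, so R_th ≤ R_L · ε/(1−ε) = 5.69 kΩ × 0.0300/0.9700 = 176 Ω.
(Any R1, R2 with R2/(R1+R2) = 0.634 and R1‖R2 ≤ 176 Ω will meet the spec.)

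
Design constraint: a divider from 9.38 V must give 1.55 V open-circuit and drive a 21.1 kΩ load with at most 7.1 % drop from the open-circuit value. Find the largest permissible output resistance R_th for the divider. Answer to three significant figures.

Loading drop = R_th/(R_th + R_L) ≤ 0.0710, so R_th ≤ R_L · ε/(1−ε) = 21.1 kΩ × 0.0710/0.9290 = 1.61 kΩ.

R_th ≤ 1.61 kΩ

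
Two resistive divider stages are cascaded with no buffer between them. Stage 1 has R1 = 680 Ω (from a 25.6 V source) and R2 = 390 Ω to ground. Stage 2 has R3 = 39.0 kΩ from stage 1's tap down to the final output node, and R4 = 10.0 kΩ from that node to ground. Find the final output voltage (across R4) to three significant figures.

V_out ≈ 1.89 V

Stage 2 presents R3+R4 = 49000 Ω as a load on stage 1's tap.
Stage 1's lower leg becomes R2‖(R3+R4) = 386.9 Ω, so V_mid = 25.6 × 386.9/1067 = 9.284 V.
Stage 2 is itself unloaded: V_out = V_mid × R4/(R3+R4) = 9.284 × 10000/49000 = 1.89 V.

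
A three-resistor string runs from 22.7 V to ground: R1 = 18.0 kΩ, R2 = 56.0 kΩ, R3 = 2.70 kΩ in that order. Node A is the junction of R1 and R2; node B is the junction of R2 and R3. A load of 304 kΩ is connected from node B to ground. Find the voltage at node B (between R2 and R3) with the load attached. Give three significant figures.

At node B, R3 is in parallel with the load: R3‖R_L = 2.676 kΩ.
Below node A the resistance is R2 + (R3‖R_L) = 58.68 kΩ, so V_A = 22.7 × 58.68/76.68 = 17.37 V.
Then V_B = V_A × (R3‖R_L)/(R2 + R3‖R_L) = 17.37 × 2.676/58.68 = 0.792 V.

V ≈ 0.792 V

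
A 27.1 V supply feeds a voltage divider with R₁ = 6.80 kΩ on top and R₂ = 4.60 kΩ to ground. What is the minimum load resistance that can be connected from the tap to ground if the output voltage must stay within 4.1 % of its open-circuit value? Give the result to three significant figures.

Output resistance R_th = R₁‖R₂ = (6.80 × 4.60)/11.40 = 2.744 kΩ.
The fractional drop is R_th/(R_th + R_L); requiring this ≤ 0.0410 gives R_L ≥ R_th(1/0.0410 − 1) = 2.744 × 23.39 = 64.2 kΩ.

R_L(min) ≈ 64.2 kΩ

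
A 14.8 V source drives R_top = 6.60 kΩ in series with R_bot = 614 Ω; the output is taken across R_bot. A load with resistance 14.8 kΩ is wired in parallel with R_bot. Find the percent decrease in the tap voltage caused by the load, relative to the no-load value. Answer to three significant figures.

The divider's output (Thévenin) resistance is R_top‖R_bot = 561.7 Ω.
Fractional drop under load = R_th/(R_th + R_L) = 561.7 / (561.7 + 14800) = 0.03657.
So the output falls by 3.66 %.

3.66 %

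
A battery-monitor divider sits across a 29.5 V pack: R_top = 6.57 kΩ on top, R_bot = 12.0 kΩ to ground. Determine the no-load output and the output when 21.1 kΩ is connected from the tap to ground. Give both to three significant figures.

Unloaded: 19.1 V; loaded: 15.9 V

Open-circuit: V = 29.5 × 12.0/(6.57 + 12.0) = 19.1 V.
With the load, R_bot becomes R_bot‖R_L = 7.650 kΩ, so V = 29.5 × 7.650/14.22 = 15.9 V.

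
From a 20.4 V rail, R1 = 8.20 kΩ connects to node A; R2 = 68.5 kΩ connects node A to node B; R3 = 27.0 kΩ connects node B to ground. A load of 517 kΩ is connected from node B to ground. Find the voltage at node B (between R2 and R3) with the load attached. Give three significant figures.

V ≈ 5.11 V

At node B, R3 is in parallel with the load: R3‖R_L = 25.66 kΩ.
Below node A the resistance is R2 + (R3‖R_L) = 94.16 kΩ, so V_A = 20.4 × 94.16/102.4 = 18.77 V.
Then V_B = V_A × (R3‖R_L)/(R2 + R3‖R_L) = 18.77 × 25.66/94.16 = 5.11 V.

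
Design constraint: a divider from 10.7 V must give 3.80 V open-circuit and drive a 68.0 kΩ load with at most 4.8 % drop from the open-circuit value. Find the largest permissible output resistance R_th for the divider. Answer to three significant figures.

R_th ≤ 3.43 kΩ

Loading drop = R_th/(R_th + R_L) ≤ 0.0480, so R_th ≤ R_L · ε/(1−ε) = 68.0 kΩ × 0.0480/0.9520 = 3.43 kΩ.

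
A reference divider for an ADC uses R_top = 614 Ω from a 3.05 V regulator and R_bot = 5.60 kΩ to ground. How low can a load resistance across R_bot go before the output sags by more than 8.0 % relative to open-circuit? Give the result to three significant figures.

R_L(min) ≈ 6.36 kΩ

Output resistance R_th = R_top‖R_bot = (614 × 5600)/6214 = 553.3 Ω.
The fractional drop is R_th/(R_th + R_L); requiring this ≤ 0.0800 gives R_L ≥ R_th(1/0.0800 − 1) = 553.3 × 11.50 = 6.36 kΩ.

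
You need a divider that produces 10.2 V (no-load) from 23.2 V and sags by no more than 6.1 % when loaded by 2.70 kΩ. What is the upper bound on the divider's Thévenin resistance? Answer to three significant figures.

R_th ≤ 175 Ω

Loading drop = R_th/(R_th + R_L) ≤ 0.0610, so R_th ≤ R_L · ε/(1−ε) = 2.70 kΩ × 0.0610/0.9390 = 175 Ω.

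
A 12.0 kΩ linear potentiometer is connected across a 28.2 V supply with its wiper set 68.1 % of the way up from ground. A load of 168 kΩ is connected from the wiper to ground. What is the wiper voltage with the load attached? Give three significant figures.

V ≈ 18.9 V

The wiper splits the pot into (1−α)R = 3.828 kΩ above and αR = 8.172 kΩ below.
Lower section ‖ load = 7.793 kΩ.
V_wiper = 28.2 × 7.793/(3.828 + 7.793) = 18.9 V.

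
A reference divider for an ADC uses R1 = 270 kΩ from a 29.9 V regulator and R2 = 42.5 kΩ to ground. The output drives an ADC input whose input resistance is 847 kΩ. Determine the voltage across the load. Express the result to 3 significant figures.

V_out ≈ 3.90 V

The load sits in parallel with R2: R2‖R_L = (42.5 × 847) / (42.5 + 847) = 40.47 kΩ.
V_out = 29.9 × 40.47 / (270 + 40.47) = 29.9 × 40.47/310.5 = 3.90 V.
(Unloaded it would have been 4.07 V.)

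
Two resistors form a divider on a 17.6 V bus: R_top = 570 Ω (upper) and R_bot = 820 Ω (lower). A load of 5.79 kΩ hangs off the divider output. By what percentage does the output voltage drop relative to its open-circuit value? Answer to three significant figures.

5.49 %

The divider's output (Thévenin) resistance is R_top‖R_bot = 336.3 Ω.
Fractional drop under load = R_th/(R_th + R_L) = 336.3 / (336.3 + 5790) = 0.05489.
So the output falls by 5.49 %.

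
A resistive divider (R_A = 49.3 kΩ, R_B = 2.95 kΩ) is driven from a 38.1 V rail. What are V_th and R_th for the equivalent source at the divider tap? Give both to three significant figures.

V_th is the open-circuit tap voltage: 38.1 × 2.95/(49.3 + 2.95) = 2.15 V.
With the supply zeroed, R_A and R_B appear in parallel from the tap: R_th = R_A‖R_B = (49.3 × 2.95)/52.25 = 2.78 kΩ.

V_th = 2.15 V, R_th = 2.78 kΩ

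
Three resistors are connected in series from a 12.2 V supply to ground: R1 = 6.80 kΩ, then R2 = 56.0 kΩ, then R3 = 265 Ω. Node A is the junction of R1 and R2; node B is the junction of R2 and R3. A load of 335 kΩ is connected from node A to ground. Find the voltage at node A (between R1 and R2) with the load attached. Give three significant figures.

V ≈ 10.7 V

Below node A the series string R2+R3 = 56260 Ω sits in parallel with the 335000 Ω load: 48170 Ω.
V_A = 12.2 × 48170/(6800 + 48170) = 10.7 V.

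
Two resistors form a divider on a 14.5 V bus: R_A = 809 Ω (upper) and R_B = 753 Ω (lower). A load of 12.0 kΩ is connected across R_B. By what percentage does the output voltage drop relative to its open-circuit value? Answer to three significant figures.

The divider's output (Thévenin) resistance is R_A‖R_B = 390.0 Ω.
Fractional drop under load = R_th/(R_th + R_L) = 390.0 / (390.0 + 12000) = 0.03148.
So the output falls by 3.15 %.

3.15 %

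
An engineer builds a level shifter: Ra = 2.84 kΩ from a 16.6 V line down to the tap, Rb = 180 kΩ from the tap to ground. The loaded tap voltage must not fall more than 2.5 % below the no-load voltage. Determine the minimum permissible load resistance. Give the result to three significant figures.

R_L(min) ≈ 109 kΩ

Output resistance R_th = Ra‖Rb = (2.84 × 180)/182.8 = 2.796 kΩ.
The fractional drop is R_th/(R_th + R_L); requiring this ≤ 0.0250 gives R_L ≥ R_th(1/0.0250 − 1) = 2.796 × 39.00 = 109 kΩ.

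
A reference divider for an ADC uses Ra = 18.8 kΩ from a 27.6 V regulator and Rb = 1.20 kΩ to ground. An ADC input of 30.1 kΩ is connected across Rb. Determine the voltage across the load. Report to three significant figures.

V_out ≈ 1.60 V

The load sits in parallel with Rb: Rb‖R_L = (1.20 × 30.1) / (1.20 + 30.1) = 1.154 kΩ.
V_out = 27.6 × 1.154 / (18.8 + 1.154) = 27.6 × 1.154/19.95 = 1.60 V.
(Unloaded it would have been 1.66 V.)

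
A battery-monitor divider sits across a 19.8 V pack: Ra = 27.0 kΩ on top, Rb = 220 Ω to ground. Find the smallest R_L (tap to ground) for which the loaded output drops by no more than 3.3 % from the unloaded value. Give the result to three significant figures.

Output resistance R_th = Ra‖Rb = (27000 × 220)/27220 = 218.2 Ω.
The fractional drop is R_th/(R_th + R_L); requiring this ≤ 0.0330 gives R_L ≥ R_th(1/0.0330 − 1) = 218.2 × 29.30 = 6.39 kΩ.

R_L(min) ≈ 6.39 kΩ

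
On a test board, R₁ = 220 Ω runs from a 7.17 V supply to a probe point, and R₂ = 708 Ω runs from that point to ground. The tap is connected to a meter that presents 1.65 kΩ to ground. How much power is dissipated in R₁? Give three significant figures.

P ≈ 22.1 mW

Total resistance from the source is R₁ + (R₂‖R_L) = 715.4 Ω, so I = 7.17/715.4 Ω = 10.02 mA.
P = I²·R₁ = (10.02 mA)² × 220 Ω = 22.1 mW.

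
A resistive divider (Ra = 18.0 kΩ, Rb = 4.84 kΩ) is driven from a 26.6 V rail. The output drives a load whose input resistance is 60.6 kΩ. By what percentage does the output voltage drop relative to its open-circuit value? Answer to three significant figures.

The divider's output (Thévenin) resistance is Ra‖Rb = 3.814 kΩ.
Fractional drop under load = R_th/(R_th + R_L) = 3.814 / (3.814 + 60.6) = 0.05922.
So the output falls by 5.92 %.

5.92 %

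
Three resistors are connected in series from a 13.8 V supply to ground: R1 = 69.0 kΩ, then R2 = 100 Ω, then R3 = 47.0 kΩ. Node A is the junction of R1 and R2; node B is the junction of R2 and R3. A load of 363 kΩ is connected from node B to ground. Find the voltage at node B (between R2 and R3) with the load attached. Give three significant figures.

At node B, R3 is in parallel with the load: R3‖R_L = 41610 Ω.
Below node A the resistance is R2 + (R3‖R_L) = 41710 Ω, so V_A = 13.8 × 41710/110700 = 5.199 V.
Then V_B = V_A × (R3‖R_L)/(R2 + R3‖R_L) = 5.199 × 41610/41710 = 5.19 V.

V ≈ 5.19 V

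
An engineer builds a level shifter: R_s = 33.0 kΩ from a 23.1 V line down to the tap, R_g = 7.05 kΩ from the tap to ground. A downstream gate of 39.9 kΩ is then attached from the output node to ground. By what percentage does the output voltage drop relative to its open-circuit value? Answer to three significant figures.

12.7 %

The divider's output (Thévenin) resistance is R_s‖R_g = 5.809 kΩ.
Fractional drop under load = R_th/(R_th + R_L) = 5.809 / (5.809 + 39.9) = 0.1271.
So the output falls by 12.7 %.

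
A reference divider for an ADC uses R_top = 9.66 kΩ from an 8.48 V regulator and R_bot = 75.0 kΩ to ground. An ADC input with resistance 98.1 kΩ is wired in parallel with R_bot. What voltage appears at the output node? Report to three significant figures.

The load sits in parallel with R_bot: R_bot‖R_L = (75.0 × 98.1) / (75.0 + 98.1) = 42.50 kΩ.
V_out = 8.48 × 42.50 / (9.66 + 42.50) = 8.48 × 42.50/52.16 = 6.91 V.

V_out ≈ 6.91 V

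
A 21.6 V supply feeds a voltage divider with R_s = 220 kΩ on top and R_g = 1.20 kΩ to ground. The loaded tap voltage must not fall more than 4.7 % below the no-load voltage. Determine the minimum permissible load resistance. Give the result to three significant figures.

R_L(min) ≈ 24.2 kΩ

Output resistance R_th = R_s‖R_g = (220 × 1.20)/221.2 = 1.193 kΩ.
The fractional drop is R_th/(R_th + R_L); requiring this ≤ 0.0470 gives R_L ≥ R_th(1/0.0470 − 1) = 1.193 × 20.28 = 24.2 kΩ.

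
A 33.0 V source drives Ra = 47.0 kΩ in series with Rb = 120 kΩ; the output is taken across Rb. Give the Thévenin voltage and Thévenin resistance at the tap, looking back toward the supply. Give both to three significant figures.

V_th = 23.7 V, R_th = 33.8 kΩ

V_th is the open-circuit tap voltage: 33.0 × 120/(47.0 + 120) = 23.7 V.
With the supply zeroed, Ra and Rb appear in parallel from the tap: R_th = Ra‖Rb = (47.0 × 120)/167.0 = 33.8 kΩ.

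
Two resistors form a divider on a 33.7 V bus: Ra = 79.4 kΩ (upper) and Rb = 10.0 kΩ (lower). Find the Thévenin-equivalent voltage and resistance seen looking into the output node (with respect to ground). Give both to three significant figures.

V_th is the open-circuit tap voltage: 33.7 × 10.0/(79.4 + 10.0) = 3.77 V.
With the supply zeroed, Ra and Rb appear in parallel from the tap: R_th = Ra‖Rb = (79.4 × 10.0)/89.40 = 8.88 kΩ.

V_th = 3.77 V, R_th = 8.88 kΩ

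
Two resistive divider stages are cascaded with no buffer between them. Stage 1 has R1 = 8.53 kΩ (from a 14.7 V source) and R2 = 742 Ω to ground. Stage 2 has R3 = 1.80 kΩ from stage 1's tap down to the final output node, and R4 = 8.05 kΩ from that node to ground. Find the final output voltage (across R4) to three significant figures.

Stage 2 presents R3+R4 = 9850 Ω as a load on stage 1's tap.
Stage 1's lower leg becomes R2‖(R3+R4) = 690.0 Ω, so V_mid = 14.7 × 690.0/9220 = 1.100 V.
Stage 2 is itself unloaded: V_out = V_mid × R4/(R3+R4) = 1.100 × 8050/9850 = 0.899 V.

V_out ≈ 0.899 V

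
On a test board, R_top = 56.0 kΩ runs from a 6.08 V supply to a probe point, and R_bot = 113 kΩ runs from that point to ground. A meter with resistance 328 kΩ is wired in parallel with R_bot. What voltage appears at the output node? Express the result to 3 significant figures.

V_out ≈ 3.65 V

The load sits in parallel with R_bot: R_bot‖R_L = (113 × 328) / (113 + 328) = 84.05 kΩ.
V_out = 6.08 × 84.05 / (56.0 + 84.05) = 6.08 × 84.05/140.0 = 3.65 V.
(Unloaded it would have been 4.07 V.)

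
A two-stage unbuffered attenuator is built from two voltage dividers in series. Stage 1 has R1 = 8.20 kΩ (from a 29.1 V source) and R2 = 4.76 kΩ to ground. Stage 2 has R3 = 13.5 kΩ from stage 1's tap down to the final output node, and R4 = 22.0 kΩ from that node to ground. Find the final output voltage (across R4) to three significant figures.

Stage 2 presents R3+R4 = 35.50 kΩ as a load on stage 1's tap.
Stage 1's lower leg becomes R2‖(R3+R4) = 4.197 kΩ, so V_mid = 29.1 × 4.197/12.40 = 9.852 V.
Stage 2 is itself unloaded: V_out = V_mid × R4/(R3+R4) = 9.852 × 22.0/35.50 = 6.11 V.

V_out ≈ 6.11 V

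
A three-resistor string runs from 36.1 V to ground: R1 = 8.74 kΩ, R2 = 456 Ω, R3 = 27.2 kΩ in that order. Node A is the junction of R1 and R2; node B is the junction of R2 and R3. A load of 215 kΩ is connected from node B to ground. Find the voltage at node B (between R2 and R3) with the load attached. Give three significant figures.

V ≈ 26.1 V

At node B, R3 is in parallel with the load: R3‖R_L = 24150 Ω.
Below node A the resistance is R2 + (R3‖R_L) = 24600 Ω, so V_A = 36.1 × 24600/33340 = 26.64 V.
Then V_B = V_A × (R3‖R_L)/(R2 + R3‖R_L) = 26.64 × 24150/24600 = 26.1 V.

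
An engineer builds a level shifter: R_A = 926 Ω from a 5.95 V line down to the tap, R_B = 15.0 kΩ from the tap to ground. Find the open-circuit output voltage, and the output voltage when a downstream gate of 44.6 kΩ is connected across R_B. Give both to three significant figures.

Unloaded: 5.60 V; loaded: 5.50 V

Open-circuit: V = 5.95 × 15000/(926 + 15000) = 5.60 V.
With the load, R_B becomes R_B‖R_L = 11220 Ω, so V = 5.95 × 11220/12150 = 5.50 V.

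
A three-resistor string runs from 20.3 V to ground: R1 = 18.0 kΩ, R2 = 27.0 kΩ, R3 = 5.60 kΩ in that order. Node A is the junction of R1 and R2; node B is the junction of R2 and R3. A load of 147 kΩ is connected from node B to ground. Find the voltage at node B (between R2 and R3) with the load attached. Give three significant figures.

At node B, R3 is in parallel with the load: R3‖R_L = 5.394 kΩ.
Below node A the resistance is R2 + (R3‖R_L) = 32.39 kΩ, so V_A = 20.3 × 32.39/50.39 = 13.05 V.
Then V_B = V_A × (R3‖R_L)/(R2 + R3‖R_L) = 13.05 × 5.394/32.39 = 2.17 V.

V ≈ 2.17 V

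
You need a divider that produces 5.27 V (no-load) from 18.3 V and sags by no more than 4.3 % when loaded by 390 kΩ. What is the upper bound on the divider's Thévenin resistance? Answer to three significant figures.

Loading drop = R_th/(R_th + R_L) ≤ 0.0430, so R_th ≤ R_L · ε/(1−ε) = 390 kΩ × 0.0430/0.9570 = 17.5 kΩ.
(Any R1, R2 with R2/(R1+R2) = 0.288 and R1‖R2 ≤ 17.5 kΩ will meet the spec.)

R_th ≤ 17.5 kΩ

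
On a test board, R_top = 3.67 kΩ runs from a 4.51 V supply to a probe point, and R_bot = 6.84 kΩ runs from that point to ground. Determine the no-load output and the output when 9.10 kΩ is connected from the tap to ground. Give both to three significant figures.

Unloaded: 2.94 V; loaded: 2.32 V

Open-circuit: V = 4.51 × 6.84/(3.67 + 6.84) = 2.94 V.
With the load, R_bot becomes R_bot‖R_L = 3.905 kΩ, so V = 4.51 × 3.905/7.575 = 2.32 V.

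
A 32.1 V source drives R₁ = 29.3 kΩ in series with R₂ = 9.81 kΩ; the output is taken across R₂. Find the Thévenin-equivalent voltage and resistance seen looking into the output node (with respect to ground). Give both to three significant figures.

V_th is the open-circuit tap voltage: 32.1 × 9.81/(29.3 + 9.81) = 8.05 V.
With the supply zeroed, R₁ and R₂ appear in parallel from the tap: R_th = R₁‖R₂ = (29.3 × 9.81)/39.11 = 7.35 kΩ.

V_th = 8.05 V, R_th = 7.35 kΩ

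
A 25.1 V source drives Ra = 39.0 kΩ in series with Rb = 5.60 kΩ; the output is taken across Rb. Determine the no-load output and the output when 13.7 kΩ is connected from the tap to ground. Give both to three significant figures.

Unloaded: 3.15 V; loaded: 2.32 V

Open-circuit: V = 25.1 × 5.60/(39.0 + 5.60) = 3.15 V.
With the load, Rb becomes Rb‖R_L = 3.975 kΩ, so V = 25.1 × 3.975/42.98 = 2.32 V.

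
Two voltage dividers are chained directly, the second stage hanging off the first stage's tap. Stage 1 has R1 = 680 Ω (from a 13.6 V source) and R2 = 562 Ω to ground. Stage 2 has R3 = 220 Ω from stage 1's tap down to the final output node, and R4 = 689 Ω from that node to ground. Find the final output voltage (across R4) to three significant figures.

V_out ≈ 3.48 V

Stage 2 presents R3+R4 = 909.0 Ω as a load on stage 1's tap.
Stage 1's lower leg becomes R2‖(R3+R4) = 347.3 Ω, so V_mid = 13.6 × 347.3/1027 = 4.598 V.
Stage 2 is itself unloaded: V_out = V_mid × R4/(R3+R4) = 4.598 × 689/909.0 = 3.48 V.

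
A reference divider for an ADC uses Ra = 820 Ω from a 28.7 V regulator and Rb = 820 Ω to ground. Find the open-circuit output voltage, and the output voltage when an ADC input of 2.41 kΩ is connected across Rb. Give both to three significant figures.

Open-circuit: V = 28.7 × 820/(820 + 820) = 14.3 V.
With the load, Rb becomes Rb‖R_L = 611.8 Ω, so V = 28.7 × 611.8/1432 = 12.3 V.

Unloaded: 14.3 V; loaded: 12.3 V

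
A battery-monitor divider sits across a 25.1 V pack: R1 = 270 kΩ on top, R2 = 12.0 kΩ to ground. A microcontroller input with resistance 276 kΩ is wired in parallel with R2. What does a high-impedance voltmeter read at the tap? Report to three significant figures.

V_out ≈ 1.03 V

The load sits in parallel with R2: R2‖R_L = (12.0 × 276) / (12.0 + 276) = 11.50 kΩ.
V_out = 25.1 × 11.50 / (270 + 11.50) = 25.1 × 11.50/281.5 = 1.03 V.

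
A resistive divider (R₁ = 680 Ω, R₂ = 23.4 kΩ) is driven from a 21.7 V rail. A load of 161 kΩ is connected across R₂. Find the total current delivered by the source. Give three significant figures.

R₂‖R_L = 20430 Ω, so the source sees R₁ + R₂‖R_L = 21110 Ω.
I = 21.7 V / 21110 Ω = 1.03 mA.

I ≈ 1.03 mA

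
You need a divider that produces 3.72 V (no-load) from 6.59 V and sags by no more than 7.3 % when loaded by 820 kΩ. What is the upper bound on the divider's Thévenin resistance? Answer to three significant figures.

R_th ≤ 64.6 kΩ

Loading drop = R_th/(R_th + R_L) ≤ 0.0730, so R_th ≤ R_L · ε/(1−ε) = 820 kΩ × 0.0730/0.9270 = 64.6 kΩ.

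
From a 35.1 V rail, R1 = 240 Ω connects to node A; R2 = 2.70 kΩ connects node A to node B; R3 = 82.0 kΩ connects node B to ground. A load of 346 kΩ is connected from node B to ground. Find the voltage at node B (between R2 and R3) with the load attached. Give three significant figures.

V ≈ 33.6 V

At node B, R3 is in parallel with the load: R3‖R_L = 66290 Ω.
Below node A the resistance is R2 + (R3‖R_L) = 68990 Ω, so V_A = 35.1 × 68990/69230 = 34.98 V.
Then V_B = V_A × (R3‖R_L)/(R2 + R3‖R_L) = 34.98 × 66290/68990 = 33.6 V.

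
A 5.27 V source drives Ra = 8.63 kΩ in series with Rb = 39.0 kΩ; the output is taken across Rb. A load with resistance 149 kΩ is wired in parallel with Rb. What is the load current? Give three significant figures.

I_L ≈ 0.0276 mA

Rb‖R_L = 30.91 kΩ; V_out = 5.27 × 30.91/39.54 = 4.120 V.
I_L = V_out / R_L = 4.120 / 149 kΩ = 0.0276 mA.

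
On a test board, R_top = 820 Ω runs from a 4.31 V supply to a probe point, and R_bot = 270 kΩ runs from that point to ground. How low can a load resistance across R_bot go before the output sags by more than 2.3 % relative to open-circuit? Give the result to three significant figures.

Output resistance R_th = R_top‖R_bot = (820 × 270000)/270800 = 817.5 Ω.
The fractional drop is R_th/(R_th + R_L); requiring this ≤ 0.0230 gives R_L ≥ R_th(1/0.0230 − 1) = 817.5 × 42.48 = 34.7 kΩ.

R_L(min) ≈ 34.7 kΩ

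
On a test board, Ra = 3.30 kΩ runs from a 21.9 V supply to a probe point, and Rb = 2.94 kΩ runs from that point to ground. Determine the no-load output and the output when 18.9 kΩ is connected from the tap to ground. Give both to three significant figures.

Open-circuit: V = 21.9 × 2.94/(3.30 + 2.94) = 10.3 V.
With the load, Rb becomes Rb‖R_L = 2.544 kΩ, so V = 21.9 × 2.544/5.844 = 9.53 V.

Unloaded: 10.3 V; loaded: 9.53 V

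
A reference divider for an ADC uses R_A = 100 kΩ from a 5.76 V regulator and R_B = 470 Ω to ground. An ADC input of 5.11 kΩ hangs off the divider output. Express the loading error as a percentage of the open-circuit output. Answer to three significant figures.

8.39 %

The divider's output (Thévenin) resistance is R_A‖R_B = 467.8 Ω.
Fractional drop under load = R_th/(R_th + R_L) = 467.8 / (467.8 + 5110) = 0.08387.
So the output falls by 8.39 %.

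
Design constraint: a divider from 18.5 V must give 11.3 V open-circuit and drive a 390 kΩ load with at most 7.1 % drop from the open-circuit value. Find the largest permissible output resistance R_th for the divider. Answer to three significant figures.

R_th ≤ 29.8 kΩ

Loading drop = R_th/(R_th + R_L) ≤ 0.0710, so R_th ≤ R_L · ε/(1−ε) = 390 kΩ × 0.0710/0.9290 = 29.8 kΩ.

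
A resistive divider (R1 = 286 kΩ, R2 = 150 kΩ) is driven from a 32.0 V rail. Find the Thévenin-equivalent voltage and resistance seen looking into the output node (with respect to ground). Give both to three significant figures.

V_th is the open-circuit tap voltage: 32.0 × 150/(286 + 150) = 11.0 V.
With the supply zeroed, R1 and R2 appear in parallel from the tap: R_th = R1‖R2 = (286 × 150)/436.0 = 98.4 kΩ.

V_th = 11.0 V, R_th = 98.4 kΩ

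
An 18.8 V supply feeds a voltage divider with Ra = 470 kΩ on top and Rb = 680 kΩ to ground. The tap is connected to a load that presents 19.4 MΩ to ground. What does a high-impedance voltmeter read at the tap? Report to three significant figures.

The load sits in parallel with Rb: Rb‖R_L = (680 × 19400) / (680 + 19400) = 657.0 kΩ.
V_out = 18.8 × 657.0 / (470 + 657.0) = 18.8 × 657.0/1127 = 11.0 V.
(Unloaded it would have been 11.1 V.)

V_out ≈ 11.0 V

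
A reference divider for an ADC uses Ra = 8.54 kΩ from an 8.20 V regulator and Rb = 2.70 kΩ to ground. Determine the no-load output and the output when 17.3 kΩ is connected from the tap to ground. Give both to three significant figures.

Unloaded: 1.97 V; loaded: 1.76 V

Open-circuit: V = 8.20 × 2.70/(8.54 + 2.70) = 1.97 V.
With the load, Rb becomes Rb‖R_L = 2.336 kΩ, so V = 8.20 × 2.336/10.88 = 1.76 V.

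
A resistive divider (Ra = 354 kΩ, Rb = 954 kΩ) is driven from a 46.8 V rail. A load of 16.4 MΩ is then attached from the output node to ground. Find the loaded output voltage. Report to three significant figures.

The load sits in parallel with Rb: Rb‖R_L = (954 × 16400) / (954 + 16400) = 901.6 kΩ.
V_out = 46.8 × 901.6 / (354 + 901.6) = 46.8 × 901.6/1256 = 33.6 V.

V_out ≈ 33.6 V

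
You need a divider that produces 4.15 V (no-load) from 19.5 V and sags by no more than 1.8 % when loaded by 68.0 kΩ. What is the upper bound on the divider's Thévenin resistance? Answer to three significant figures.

R_th ≤ 1.25 kΩ

Loading drop = R_th/(R_th + R_L) ≤ 0.0180, so R_th ≤ R_L · ε/(1−ε) = 68.0 kΩ × 0.0180/0.9820 = 1.25 kΩ.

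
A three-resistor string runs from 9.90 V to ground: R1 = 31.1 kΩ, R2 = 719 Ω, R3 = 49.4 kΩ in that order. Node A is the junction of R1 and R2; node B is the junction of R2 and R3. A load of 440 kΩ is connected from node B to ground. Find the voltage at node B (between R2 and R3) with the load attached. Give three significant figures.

At node B, R3 is in parallel with the load: R3‖R_L = 44410 Ω.
Below node A the resistance is R2 + (R3‖R_L) = 45130 Ω, so V_A = 9.90 × 45130/76230 = 5.861 V.
Then V_B = V_A × (R3‖R_L)/(R2 + R3‖R_L) = 5.861 × 44410/45130 = 5.77 V.

V ≈ 5.77 V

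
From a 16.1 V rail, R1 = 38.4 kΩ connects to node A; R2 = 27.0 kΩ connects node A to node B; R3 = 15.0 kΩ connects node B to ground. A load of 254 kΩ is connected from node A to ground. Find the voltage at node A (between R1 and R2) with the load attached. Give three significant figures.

V ≈ 7.79 V

Below node A the series string R2+R3 = 42.00 kΩ sits in parallel with the 254 kΩ load: 36.04 kΩ.
V_A = 16.1 × 36.04/(38.4 + 36.04) = 7.79 V.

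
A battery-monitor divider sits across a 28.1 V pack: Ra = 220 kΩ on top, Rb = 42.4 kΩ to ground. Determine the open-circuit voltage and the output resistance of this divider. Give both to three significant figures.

V_th is the open-circuit tap voltage: 28.1 × 42.4/(220 + 42.4) = 4.54 V.
With the supply zeroed, Ra and Rb appear in parallel from the tap: R_th = Ra‖Rb = (220 × 42.4)/262.4 = 35.5 kΩ.

V_th = 4.54 V, R_th = 35.5 kΩ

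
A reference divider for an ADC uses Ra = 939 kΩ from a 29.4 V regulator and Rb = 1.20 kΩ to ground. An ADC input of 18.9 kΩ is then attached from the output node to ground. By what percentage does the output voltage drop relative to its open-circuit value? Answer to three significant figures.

5.96 %

The divider's output (Thévenin) resistance is Ra‖Rb = 1.198 kΩ.
Fractional drop under load = R_th/(R_th + R_L) = 1.198 / (1.198 + 18.9) = 0.05963.
So the output falls by 5.96 %.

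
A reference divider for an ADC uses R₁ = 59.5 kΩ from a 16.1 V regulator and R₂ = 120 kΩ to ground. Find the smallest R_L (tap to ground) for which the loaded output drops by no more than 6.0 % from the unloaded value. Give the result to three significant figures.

Output resistance R_th = R₁‖R₂ = (59.5 × 120)/179.5 = 39.78 kΩ.
The fractional drop is R_th/(R_th + R_L); requiring this ≤ 0.0600 gives R_L ≥ R_th(1/0.0600 − 1) = 39.78 × 15.67 = 623 kΩ.

R_L(min) ≈ 623 kΩ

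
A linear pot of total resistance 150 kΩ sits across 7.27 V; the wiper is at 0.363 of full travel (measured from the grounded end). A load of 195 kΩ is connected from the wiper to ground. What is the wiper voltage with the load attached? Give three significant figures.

The wiper splits the pot into (1−α)R = 95.55 kΩ above and αR = 54.45 kΩ below.
Lower section ‖ load = 42.56 kΩ.
V_wiper = 7.27 × 42.56/(95.55 + 42.56) = 2.24 V.

V ≈ 2.24 V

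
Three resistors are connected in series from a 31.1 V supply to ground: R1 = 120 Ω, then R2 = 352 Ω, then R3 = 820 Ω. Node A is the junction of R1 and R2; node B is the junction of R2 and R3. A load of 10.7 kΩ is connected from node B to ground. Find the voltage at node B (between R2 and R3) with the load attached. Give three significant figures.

V ≈ 19.2 V

At node B, R3 is in parallel with the load: R3‖R_L = 761.6 Ω.
Below node A the resistance is R2 + (R3‖R_L) = 1114 Ω, so V_A = 31.1 × 1114/1234 = 28.07 V.
Then V_B = V_A × (R3‖R_L)/(R2 + R3‖R_L) = 28.07 × 761.6/1114 = 19.2 V.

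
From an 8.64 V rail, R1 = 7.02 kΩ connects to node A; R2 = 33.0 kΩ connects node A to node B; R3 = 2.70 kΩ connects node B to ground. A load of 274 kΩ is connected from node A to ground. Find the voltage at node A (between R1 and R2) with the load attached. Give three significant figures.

Below node A the series string R2+R3 = 35.70 kΩ sits in parallel with the 274 kΩ load: 31.58 kΩ.
V_A = 8.64 × 31.58/(7.02 + 31.58) = 7.07 V.

V ≈ 7.07 V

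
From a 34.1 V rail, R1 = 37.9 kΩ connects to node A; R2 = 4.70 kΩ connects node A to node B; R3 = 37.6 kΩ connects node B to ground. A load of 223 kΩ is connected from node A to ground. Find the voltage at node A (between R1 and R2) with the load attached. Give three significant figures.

V ≈ 16.5 V

Below node A the series string R2+R3 = 42.30 kΩ sits in parallel with the 223 kΩ load: 35.56 kΩ.
V_A = 34.1 × 35.56/(37.9 + 35.56) = 16.5 V.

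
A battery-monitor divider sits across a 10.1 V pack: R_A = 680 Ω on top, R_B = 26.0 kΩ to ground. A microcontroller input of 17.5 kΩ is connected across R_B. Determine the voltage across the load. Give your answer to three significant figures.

The load sits in parallel with R_B: R_B‖R_L = (26000 × 17500) / (26000 + 17500) = 10460 Ω.
V_out = 10.1 × 10460 / (680 + 10460) = 10.1 × 10460/11140 = 9.48 V.

V_out ≈ 9.48 V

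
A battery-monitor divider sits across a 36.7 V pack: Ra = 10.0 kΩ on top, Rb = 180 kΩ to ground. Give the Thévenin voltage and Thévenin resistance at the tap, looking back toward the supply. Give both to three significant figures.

V_th is the open-circuit tap voltage: 36.7 × 180/(10.0 + 180) = 34.8 V.
With the supply zeroed, Ra and Rb appear in parallel from the tap: R_th = Ra‖Rb = (10.0 × 180)/190.0 = 9.47 kΩ.

V_th = 34.8 V, R_th = 9.47 kΩ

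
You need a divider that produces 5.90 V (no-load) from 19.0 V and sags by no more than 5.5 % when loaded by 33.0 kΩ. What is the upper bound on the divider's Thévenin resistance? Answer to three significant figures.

R_th ≤ 1.92 kΩ

Loading drop = R_th/(R_th + R_L) ≤ 0.0550, so R_th ≤ R_L · ε/(1−ε) = 33.0 kΩ × 0.0550/0.9450 = 1.92 kΩ.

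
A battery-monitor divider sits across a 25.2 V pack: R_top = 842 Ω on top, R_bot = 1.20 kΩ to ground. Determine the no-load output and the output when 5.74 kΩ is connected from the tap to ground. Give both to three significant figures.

Open-circuit: V = 25.2 × 1200/(842 + 1200) = 14.8 V.
With the load, R_bot becomes R_bot‖R_L = 992.5 Ω, so V = 25.2 × 992.5/1835 = 13.6 V.

Unloaded: 14.8 V; loaded: 13.6 V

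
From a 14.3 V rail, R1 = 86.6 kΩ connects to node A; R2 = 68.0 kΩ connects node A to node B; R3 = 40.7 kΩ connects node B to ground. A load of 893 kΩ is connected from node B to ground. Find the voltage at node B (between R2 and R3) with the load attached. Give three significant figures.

V ≈ 2.88 V

At node B, R3 is in parallel with the load: R3‖R_L = 38.93 kΩ.
Below node A the resistance is R2 + (R3‖R_L) = 106.9 kΩ, so V_A = 14.3 × 106.9/193.5 = 7.901 V.
Then V_B = V_A × (R3‖R_L)/(R2 + R3‖R_L) = 7.901 × 38.93/106.9 = 2.88 V.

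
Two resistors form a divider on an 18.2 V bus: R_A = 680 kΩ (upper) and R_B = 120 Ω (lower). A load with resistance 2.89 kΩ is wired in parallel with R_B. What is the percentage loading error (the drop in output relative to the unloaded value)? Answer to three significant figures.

The divider's output (Thévenin) resistance is R_A‖R_B = 120.0 Ω.
Fractional drop under load = R_th/(R_th + R_L) = 120.0 / (120.0 + 2890) = 0.03986.
So the output falls by 3.99 %.

3.99 %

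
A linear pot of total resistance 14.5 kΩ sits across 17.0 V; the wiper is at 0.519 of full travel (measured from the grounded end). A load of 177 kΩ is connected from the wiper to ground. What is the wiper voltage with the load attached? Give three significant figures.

The wiper splits the pot into (1−α)R = 6.974 kΩ above and αR = 7.526 kΩ below.
Lower section ‖ load = 7.219 kΩ.
V_wiper = 17.0 × 7.219/(6.974 + 7.219) = 8.65 V.

V ≈ 8.65 V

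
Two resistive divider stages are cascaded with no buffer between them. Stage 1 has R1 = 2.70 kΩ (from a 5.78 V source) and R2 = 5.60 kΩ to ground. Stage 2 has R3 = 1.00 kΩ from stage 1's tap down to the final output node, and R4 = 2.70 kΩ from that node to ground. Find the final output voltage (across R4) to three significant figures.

V_out ≈ 1.91 V

Stage 2 presents R3+R4 = 3.700 kΩ as a load on stage 1's tap.
Stage 1's lower leg becomes R2‖(R3+R4) = 2.228 kΩ, so V_mid = 5.78 × 2.228/4.928 = 2.613 V.
Stage 2 is itself unloaded: V_out = V_mid × R4/(R3+R4) = 2.613 × 2.70/3.700 = 1.91 V.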